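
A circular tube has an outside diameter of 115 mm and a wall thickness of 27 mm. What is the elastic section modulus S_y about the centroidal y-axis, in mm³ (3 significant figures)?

S_y ≈ 1.37 × 10⁵ mm³

Decompose the section into non-overlapping parts with the origin at the bottom-left of its bounding rectangle.
Outer circle: ⌀115, A = 10 387 mm², x = 57.5 mm, Ī = 8 585 414 mm⁴.
Bore (subtracted): ⌀61, A = 2922.5 mm², x = 57.5 mm, Ī = 679 656 mm⁴.
By symmetry the centroid is at mid-width, x̄ = 57.5 mm.
All pieces are centred on the centroidal y-axis, so I = ΣĪ (holes subtracted) = 7 905 758 mm⁴.
Extreme fibre distance c = 57.5 mm; S = I/c = 137 491 mm³.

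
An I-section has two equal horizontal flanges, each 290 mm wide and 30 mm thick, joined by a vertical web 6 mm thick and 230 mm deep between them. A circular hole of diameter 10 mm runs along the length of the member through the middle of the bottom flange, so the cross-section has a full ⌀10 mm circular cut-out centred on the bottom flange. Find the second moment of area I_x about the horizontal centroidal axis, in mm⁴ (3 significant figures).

I_x ≈ 3.00 × 10⁸ mm⁴

Split into non-overlapping primitives; take the origin at the lower-left of the bounding box.
Bottom flange: 290 × 30, A = 8 700 mm², y = 15 mm, Ī = 652 500 mm⁴.
Web: 6 × 230, A = 1 380 mm², y = 145 mm, Ī = 6 083 500 mm⁴.
Top flange: 290 × 30, A = 8 700 mm², y = 275 mm, Ī = 652 500 mm⁴.
Hole (subtracted): ⌀10, A = 78.54 mm², y = 15 mm, Ī = 490.87 mm⁴.
Centroid: ȳ = ΣA·y / ΣA = 145.55 mm.
Transfer each piece to the horizontal centroidal axis using Ī + A·d² with d = y − 145.55:
  bottom flange: d = -130.55 mm → contributes +148 920 046 mm⁴
  web: d = -0.54596 mm → contributes +6 083 911 mm⁴
  top flange: d = 129.45 mm → contributes +146 450 141 mm⁴
  hole: d = -130.55 mm → contributes −1 338 986 mm⁴
Total I = 300 115 112 mm⁴.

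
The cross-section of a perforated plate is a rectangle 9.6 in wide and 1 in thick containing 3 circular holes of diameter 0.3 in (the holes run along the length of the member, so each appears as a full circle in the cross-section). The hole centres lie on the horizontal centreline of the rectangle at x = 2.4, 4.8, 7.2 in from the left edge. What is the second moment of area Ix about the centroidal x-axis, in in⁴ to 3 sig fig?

Decompose the section into non-overlapping parts with the origin at the bottom-left of its bounding rectangle.
Plate: 9.6 × 1, A = 9.6 in², y = 0.5 in, Ī = 0.8 in⁴.
Hole 1 (subtracted): ⌀0.3, A = 0.070686 in², y = 0.5 in, Ī = 0.00039761 in⁴.
Hole 2 (subtracted): ⌀0.3, A = 0.070686 in², y = 0.5 in, Ī = 0.00039761 in⁴.
Hole 3 (subtracted): ⌀0.3, A = 0.070686 in², y = 0.5 in, Ī = 0.00039761 in⁴.
By symmetry the centroid is at mid-height, ȳ = 0.5 in.
All pieces are centred on the centroidal x-axis, so I = ΣĪ (holes subtracted) = 0.79881 in⁴.

Ix ≈ 0.799 in⁴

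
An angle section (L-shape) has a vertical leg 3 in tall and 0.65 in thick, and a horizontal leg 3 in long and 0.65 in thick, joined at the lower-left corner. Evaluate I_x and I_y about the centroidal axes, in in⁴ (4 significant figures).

Break the section into simple shapes (no overlaps), measuring from the bottom-left corner of the bounding box.
Vertical leg: 0.65 × 3, A = 1.95 in², y = 1.5 in, Ī = 1.4625 in⁴.
Horizontal leg (remainder): 2.35 × 0.65, A = 1.5275 in², y = 0.325 in, Ī = 0.0537807 in⁴.
Centroid: ȳ = ΣA·y / ΣA = 0.983879 in.
Transfer each piece to the centroidal x-axis using Ī + A·d² with d = y − 0.983879:
  vertical leg: d = 0.516121 in → contributes +1.98194 in⁴
  horizontal leg (remainder): d = -0.658879 in → contributes +0.7169 in⁴
Total I = 2.69884 in⁴.
For the y-axis: x̄ = 0.983879 in.
Repeating about the centroidal y-axis gives I_y = 2.69884 in⁴.

I_x ≈ 2.699 in⁴, I_y ≈ 2.699 in⁴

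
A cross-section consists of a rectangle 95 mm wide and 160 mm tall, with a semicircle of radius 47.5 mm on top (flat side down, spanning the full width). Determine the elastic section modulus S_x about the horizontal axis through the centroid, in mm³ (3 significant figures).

Treat the section as a set of non-overlapping primitives; coordinates are from the bounding-box lower-left.
Rectangular body: 95 × 160, A = 15 200 mm², y = 80 mm, Ī = 32 426 667 mm⁴.
Semicircular cap: semicircle r = 47.5, A = 3544.1 mm², y = 180.16 mm, Ī = 558 736 mm⁴.
Centroid: ȳ = ΣA·y / ΣA = 98.938 mm.
Transfer each piece to the horizontal axis through the centroid using Ī + A·d² with d = y − 98.938:
  rectangular body: d = -18.938 mm → contributes +37 878 136 mm⁴
  semicircular cap: d = 81.222 mm → contributes +23 939 034 mm⁴
Total I = 61 817 170 mm⁴.
Extreme fibre distance c = 108.56 mm; S = I/c = 569 418 mm³.

S_x ≈ 5.69 × 10⁵ mm³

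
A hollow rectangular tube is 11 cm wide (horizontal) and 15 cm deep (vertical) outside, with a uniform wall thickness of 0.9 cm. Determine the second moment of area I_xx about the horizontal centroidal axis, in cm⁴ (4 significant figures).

Treat the section as a set of non-overlapping primitives; coordinates are from the bounding-box lower-left.
Outer rectangle: 11 × 15, A = 165 cm², y = 7.5 cm, Ī = 3093.75 cm⁴.
Inner void (subtracted): 9.2 × 13.2, A = 121.44 cm², y = 7.5 cm, Ī = 1763.31 cm⁴.
By symmetry the centroid is at mid-height, ȳ = 7.5 cm.
All pieces are centred on the horizontal centroidal axis, so I = ΣĪ (holes subtracted) = 1330.44 cm⁴.

I_xx ≈ 1330 cm⁴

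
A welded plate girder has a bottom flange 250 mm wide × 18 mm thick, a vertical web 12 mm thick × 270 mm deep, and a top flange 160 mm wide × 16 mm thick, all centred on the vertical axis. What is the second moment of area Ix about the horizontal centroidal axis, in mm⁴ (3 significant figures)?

Split into non-overlapping primitives; take the origin at the lower-left of the bounding box.
Bottom plate: 250 × 18, A = 4 500 mm², y = 9 mm, Ī = 121 500 mm⁴.
Web plate: 12 × 270, A = 3 240 mm², y = 153 mm, Ī = 19 683 000 mm⁴.
Top plate: 160 × 16, A = 2 560 mm², y = 296 mm, Ī = 54 613 mm⁴.
Centroid: ȳ = ΣA·y / ΣA = 125.63 mm.
Transfer each piece to the horizontal centroidal axis using Ī + A·d² with d = y − 125.63:
  bottom plate: d = -116.63 mm → contributes +61 332 089 mm⁴
  web plate: d = 27.371 mm → contributes +22 110 294 mm⁴
  top plate: d = 170.37 mm → contributes +74 361 774 mm⁴
Total I = 157 804 157 mm⁴.

Ix ≈ 1.58 × 10⁸ mm⁴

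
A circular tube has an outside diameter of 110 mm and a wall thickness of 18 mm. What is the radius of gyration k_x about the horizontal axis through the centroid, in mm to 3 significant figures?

k_x ≈ 33.1 mm

Break the section into simple shapes (no overlaps), measuring from the bottom-left corner of the bounding box.
Outer circle: ⌀110, A = 9503.3 mm², y = 55 mm, Ī = 7 186 884 mm⁴.
Bore (subtracted): ⌀74, A = 4300.8 mm², y = 55 mm, Ī = 1 471 963 mm⁴.
By symmetry the centroid is at mid-height, ȳ = 55 mm.
All pieces are centred on the horizontal axis through the centroid, so I = ΣĪ (holes subtracted) = 5 714 921 mm⁴.
Radius of gyration: k = √(I/A) = √(5 714 921 / 5202.5) = 33.144 mm.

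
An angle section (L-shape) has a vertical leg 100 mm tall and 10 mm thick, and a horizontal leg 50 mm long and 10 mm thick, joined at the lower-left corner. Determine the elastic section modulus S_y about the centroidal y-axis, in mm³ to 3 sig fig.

S_y ≈ 6350 mm³

Treat the section as a set of non-overlapping primitives; coordinates are from the bounding-box lower-left.
Vertical leg: 10 × 100, A = 1 000 mm², x = 5 mm, Ī = 8333.3 mm⁴.
Horizontal leg (remainder): 40 × 10, A = 400 mm², x = 30 mm, Ī = 53 333 mm⁴.
Centroid: x̄ = ΣA·x / ΣA = 12.143 mm.
Transfer each piece to the centroidal y-axis using Ī + A·d² with d = x − 12.143:
  vertical leg: d = -7.1429 mm → contributes +59 354 mm⁴
  horizontal leg (remainder): d = 17.857 mm → contributes +180 884 mm⁴
Total I = 240 238 mm⁴.
Extreme fibre distance c = 37.857 mm; S = I/c = 6345.9 mm³.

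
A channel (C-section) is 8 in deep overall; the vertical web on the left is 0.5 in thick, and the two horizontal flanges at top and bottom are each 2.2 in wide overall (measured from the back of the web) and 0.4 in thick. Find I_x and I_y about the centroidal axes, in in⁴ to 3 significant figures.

Treat the section as a set of non-overlapping primitives; coordinates are from the bounding-box lower-left.
Web: 0.5 × 8, A = 4 in², y = 4 in, Ī = 21.333 in⁴.
Top flange (beyond web): 1.7 × 0.4, A = 0.68 in², y = 7.8 in, Ī = 0.0090667 in⁴.
Bottom flange (beyond web): 1.7 × 0.4, A = 0.68 in², y = 0.2 in, Ī = 0.0090667 in⁴.
By symmetry the centroid is at mid-height, ȳ = 4 in.
Transfer each piece to the centroidal x-axis using Ī + A·d² with d = y − 4:
  web: d = 0 in → contributes +21.333 in⁴
  top flange (beyond web): d = 3.8 in → contributes +9.8283 in⁴
  bottom flange (beyond web): d = -3.8 in → contributes +9.8283 in⁴
Total I = 40.99 in⁴.
For the y-axis: x̄ = 0.5291 in.
Repeating about the centroidal y-axis gives I_y = 1.6389 in⁴.

I_x ≈ 41.0 in⁴, I_y ≈ 1.64 in⁴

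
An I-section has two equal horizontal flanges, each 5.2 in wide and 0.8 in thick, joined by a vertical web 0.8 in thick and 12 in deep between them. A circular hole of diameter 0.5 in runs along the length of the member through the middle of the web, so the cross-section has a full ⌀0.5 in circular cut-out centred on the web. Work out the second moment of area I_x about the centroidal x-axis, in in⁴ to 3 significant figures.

I_x ≈ 456 in⁴

Decompose the section into non-overlapping parts with the origin at the bottom-left of its bounding rectangle.
Bottom flange: 5.2 × 0.8, A = 4.16 in², y = 0.4 in, Ī = 0.22187 in⁴.
Web: 0.8 × 12, A = 9.6 in², y = 6.8 in, Ī = 115.2 in⁴.
Top flange: 5.2 × 0.8, A = 4.16 in², y = 13.2 in, Ī = 0.22187 in⁴.
Hole (subtracted): ⌀0.5, A = 0.19635 in², y = 6.8 in, Ī = 0.003068 in⁴.
By symmetry the centroid is at mid-height, ȳ = 6.8 in.
Transfer each piece to the centroidal x-axis using Ī + A·d² with d = y − 6.8:
  bottom flange: d = -6.4 in → contributes +170.62 in⁴
  web: d = 0 in → contributes +115.2 in⁴
  top flange: d = 6.4 in → contributes +170.62 in⁴
  hole: d = 0 in → contributes −0.003068 in⁴
Total I = 456.43 in⁴.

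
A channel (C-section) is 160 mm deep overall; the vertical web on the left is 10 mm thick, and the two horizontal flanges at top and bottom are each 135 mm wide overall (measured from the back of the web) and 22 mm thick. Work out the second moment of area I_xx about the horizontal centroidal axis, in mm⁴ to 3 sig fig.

Decompose the section into non-overlapping parts with the origin at the bottom-left of its bounding rectangle.
Web: 10 × 160, A = 1 600 mm², y = 80 mm, Ī = 3 413 333 mm⁴.
Top flange (beyond web): 125 × 22, A = 2 750 mm², y = 149 mm, Ī = 110 917 mm⁴.
Bottom flange (beyond web): 125 × 22, A = 2 750 mm², y = 11 mm, Ī = 110 917 mm⁴.
By symmetry the centroid is at mid-height, ȳ = 80 mm.
Transfer each piece to the horizontal centroidal axis using Ī + A·d² with d = y − 80:
  web: d = 0 mm → contributes +3 413 333 mm⁴
  top flange (beyond web): d = 69 mm → contributes +13 203 667 mm⁴
  bottom flange (beyond web): d = -69 mm → contributes +13 203 667 mm⁴
Total I = 29 820 667 mm⁴.

I_xx ≈ 2.98 × 10⁷ mm⁴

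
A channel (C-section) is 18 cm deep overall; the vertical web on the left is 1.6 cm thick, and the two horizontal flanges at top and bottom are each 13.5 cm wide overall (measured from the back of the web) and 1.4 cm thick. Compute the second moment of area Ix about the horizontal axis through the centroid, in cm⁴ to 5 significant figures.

Break the section into simple shapes (no overlaps), measuring from the bottom-left corner of the bounding box.
Web: 1.6 × 18, A = 28.8 cm², y = 9 cm, Ī = 777.6 cm⁴.
Top flange (beyond web): 11.9 × 1.4, A = 16.66 cm², y = 17.3 cm, Ī = 2.721133 cm⁴.
Bottom flange (beyond web): 11.9 × 1.4, A = 16.66 cm², y = 0.7 cm, Ī = 2.721133 cm⁴.
By symmetry the centroid is at mid-height, ȳ = 9 cm.
Transfer each piece to the horizontal axis through the centroid using Ī + A·d² with d = y − 9:
  web: d = 0 cm → contributes +777.6 cm⁴
  top flange (beyond web): d = 8.3 cm → contributes +1150.429 cm⁴
  bottom flange (beyond web): d = -8.3 cm → contributes +1150.429 cm⁴
Total I = 3078.457 cm⁴.

Ix ≈ 3078.5 cm⁴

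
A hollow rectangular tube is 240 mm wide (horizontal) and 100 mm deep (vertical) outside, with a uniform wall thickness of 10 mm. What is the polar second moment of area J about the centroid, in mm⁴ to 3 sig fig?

Treat the section as a set of non-overlapping primitives; coordinates are from the bounding-box lower-left.
Outer rectangle: 240 × 100, A = 24 000 mm², y = 50 mm, Ī = 20 000 000 mm⁴.
Inner void (subtracted): 220 × 80, A = 17 600 mm², y = 50 mm, Ī = 9 386 667 mm⁴.
By symmetry the centroid is at mid-height, ȳ = 50 mm.
All pieces are centred on the centroidal x-axis, so I = ΣĪ (holes subtracted) = 10 613 333 mm⁴.
Repeating about the centroidal y-axis gives I_y = 44 213 333 mm⁴.
Polar second moment: J = I_x + I_y = 54 826 667 mm⁴.

J ≈ 5.48 × 10⁷ mm⁴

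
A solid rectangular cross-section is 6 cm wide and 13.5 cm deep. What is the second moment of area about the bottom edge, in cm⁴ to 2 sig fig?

The section: 6 × 13.5, A = 81 cm², y = 6.75 cm, Ī = 1 230 cm⁴.
Transfer it to the base of the section using Ī + A·d² with d = y − 0:
  the section: d = 6.75 cm → contributes +4 921 cm⁴
Total I = 4 921 cm⁴.

I_base ≈ 4900 cm⁴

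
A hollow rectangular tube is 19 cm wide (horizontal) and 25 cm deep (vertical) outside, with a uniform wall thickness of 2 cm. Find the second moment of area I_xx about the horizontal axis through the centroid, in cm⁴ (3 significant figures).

I_xx ≈ 1.32 × 10⁴ cm⁴

Treat the section as a set of non-overlapping primitives; coordinates are from the bounding-box lower-left.
Outer rectangle: 19 × 25, A = 475 cm², y = 12.5 cm, Ī = 24 740 cm⁴.
Inner void (subtracted): 15 × 21, A = 315 cm², y = 12.5 cm, Ī = 11 576 cm⁴.
By symmetry the centroid is at mid-height, ȳ = 12.5 cm.
All pieces are centred on the horizontal axis through the centroid, so I = ΣĪ (holes subtracted) = 13 163 cm⁴.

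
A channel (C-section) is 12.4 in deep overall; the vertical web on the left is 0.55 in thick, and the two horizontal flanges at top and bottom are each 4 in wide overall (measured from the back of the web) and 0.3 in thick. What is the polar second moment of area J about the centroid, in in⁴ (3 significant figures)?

J ≈ 172 in⁴

Split into non-overlapping primitives; take the origin at the lower-left of the bounding box.
Web: 0.55 × 12.4, A = 6.82 in², y = 6.2 in, Ī = 87.387 in⁴.
Top flange (beyond web): 3.45 × 0.3, A = 1.035 in², y = 12.25 in, Ī = 0.0077625 in⁴.
Bottom flange (beyond web): 3.45 × 0.3, A = 1.035 in², y = 0.15 in, Ī = 0.0077625 in⁴.
By symmetry the centroid is at mid-height, ȳ = 6.2 in.
Transfer each piece to the centroidal x-axis using Ī + A·d² with d = y − 6.2:
  web: d = 0 in → contributes +87.387 in⁴
  top flange (beyond web): d = 6.05 in → contributes +37.891 in⁴
  bottom flange (beyond web): d = -6.05 in → contributes +37.891 in⁴
Total I = 163.17 in⁴.
For the y-axis: x̄ = 0.74069 in.
Repeating about the centroidal y-axis gives I_y = 8.5771 in⁴.
Polar second moment: J = I_x + I_y = 171.75 in⁴.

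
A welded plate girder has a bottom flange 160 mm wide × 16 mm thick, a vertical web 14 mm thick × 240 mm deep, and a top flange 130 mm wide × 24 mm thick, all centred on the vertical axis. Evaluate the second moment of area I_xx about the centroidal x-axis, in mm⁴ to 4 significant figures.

Treat the section as a set of non-overlapping primitives; coordinates are from the bounding-box lower-left.
Bottom plate: 160 × 16, A = 2 560 mm², y = 8 mm, Ī = 54613.3 mm⁴.
Web plate: 14 × 240, A = 3 360 mm², y = 136 mm, Ī = 16 128 000 mm⁴.
Top plate: 130 × 24, A = 3 120 mm², y = 268 mm, Ī = 149 760 mm⁴.
Centroid: ȳ = ΣA·y / ΣA = 145.31 mm.
Transfer each piece to the centroidal x-axis using Ī + A·d² with d = y − 145.31:
  bottom plate: d = -137.31 mm → contributes +48 320 759 mm⁴
  web plate: d = -9.30973 mm → contributes +16 419 215 mm⁴
  top plate: d = 122.69 mm → contributes +47 114 812 mm⁴
Total I = 111 854 786 mm⁴.

I_xx ≈ 1.119 × 10⁸ mm⁴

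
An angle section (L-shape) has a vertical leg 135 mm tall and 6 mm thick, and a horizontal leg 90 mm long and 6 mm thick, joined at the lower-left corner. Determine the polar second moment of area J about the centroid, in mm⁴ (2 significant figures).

Break the section into simple shapes (no overlaps), measuring from the bottom-left corner of the bounding box.
Vertical leg: 6 × 135, A = 810 mm², y = 67.5 mm, Ī = 1 230 188 mm⁴.
Horizontal leg (remainder): 84 × 6, A = 504 mm², y = 3 mm, Ī = 1 512 mm⁴.
Centroid: ȳ = ΣA·y / ΣA = 42.76 mm.
Transfer each piece to the centroidal x-axis using Ī + A·d² with d = y − 42.76:
  vertical leg: d = 24.74 mm → contributes +1 725 951 mm⁴
  horizontal leg (remainder): d = -39.76 mm → contributes +798 275 mm⁴
Total I = 2 524 226 mm⁴.
For the y-axis: x̄ = 20.26 mm.
Repeating about the centroidal y-axis gives I_y = 927 919 mm⁴.
Polar second moment: J = I_x + I_y = 3 452 145 mm⁴.

J ≈ 3.5 × 10⁶ mm⁴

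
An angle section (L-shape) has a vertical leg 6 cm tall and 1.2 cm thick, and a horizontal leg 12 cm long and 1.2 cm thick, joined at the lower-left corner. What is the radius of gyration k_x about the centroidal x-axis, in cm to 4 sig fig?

Break the section into simple shapes (no overlaps), measuring from the bottom-left corner of the bounding box.
Vertical leg: 1.2 × 6, A = 7.2 cm², y = 3 cm, Ī = 21.6 cm⁴.
Horizontal leg (remainder): 10.8 × 1.2, A = 12.96 cm², y = 0.6 cm, Ī = 1.5552 cm⁴.
Centroid: ȳ = ΣA·y / ΣA = 1.45714 cm.
Transfer each piece to the centroidal x-axis using Ī + A·d² with d = y − 1.45714:
  vertical leg: d = 1.54286 cm → contributes +38.7389 cm⁴
  horizontal leg (remainder): d = -0.857143 cm → contributes +11.0768 cm⁴
Total I = 49.8158 cm⁴.
Radius of gyration: k = √(I/A) = √(49.8158 / 20.16) = 1.57195 cm.

k_x ≈ 1.572 cm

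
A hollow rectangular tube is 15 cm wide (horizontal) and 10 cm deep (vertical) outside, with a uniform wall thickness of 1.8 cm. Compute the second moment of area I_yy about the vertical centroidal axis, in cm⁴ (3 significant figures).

Split into non-overlapping primitives; take the origin at the lower-left of the bounding box.
Outer rectangle: 15 × 10, A = 150 cm², x = 7.5 cm, Ī = 2812.5 cm⁴.
Inner void (subtracted): 11.4 × 6.4, A = 72.96 cm², x = 7.5 cm, Ī = 790.16 cm⁴.
By symmetry the centroid is at mid-width, x̄ = 7.5 cm.
All pieces are centred on the vertical centroidal axis, so I = ΣĪ (holes subtracted) = 2022.3 cm⁴.

I_yy ≈ 2020 cm⁴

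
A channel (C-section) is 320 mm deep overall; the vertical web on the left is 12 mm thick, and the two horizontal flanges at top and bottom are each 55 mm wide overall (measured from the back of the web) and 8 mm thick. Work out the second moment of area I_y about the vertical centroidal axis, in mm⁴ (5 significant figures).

I_y ≈ 5.9333 × 10⁵ mm⁴

Treat the section as a set of non-overlapping primitives; coordinates are from the bounding-box lower-left.
Web: 12 × 320, A = 3 840 mm², x = 6 mm, Ī = 46 080 mm⁴.
Top flange (beyond web): 43 × 8, A = 344 mm², x = 33.5 mm, Ī = 53004.67 mm⁴.
Bottom flange (beyond web): 43 × 8, A = 344 mm², x = 33.5 mm, Ī = 53004.67 mm⁴.
Centroid: x̄ = ΣA·x / ΣA = 10.17845 mm.
Transfer each piece to the vertical centroidal axis using Ī + A·d² with d = x − 10.17845:
  web: d = -4.178445 mm → contributes +113124.1 mm⁴
  top flange (beyond web): d = 23.32155 mm → contributes +240104.5 mm⁴
  bottom flange (beyond web): d = 23.32155 mm → contributes +240104.5 mm⁴
Total I = 593333.1 mm⁴.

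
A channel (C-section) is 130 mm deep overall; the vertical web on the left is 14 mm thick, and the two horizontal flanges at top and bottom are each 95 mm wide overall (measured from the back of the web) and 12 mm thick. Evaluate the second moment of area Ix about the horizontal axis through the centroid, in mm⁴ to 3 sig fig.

Ix ≈ 9.35 × 10⁶ mm⁴

Split into non-overlapping primitives; take the origin at the lower-left of the bounding box.
Web: 14 × 130, A = 1 820 mm², y = 65 mm, Ī = 2 563 167 mm⁴.
Top flange (beyond web): 81 × 12, A = 972 mm², y = 124 mm, Ī = 11 664 mm⁴.
Bottom flange (beyond web): 81 × 12, A = 972 mm², y = 6 mm, Ī = 11 664 mm⁴.
By symmetry the centroid is at mid-height, ȳ = 65 mm.
Transfer each piece to the horizontal axis through the centroid using Ī + A·d² with d = y − 65:
  web: d = 0 mm → contributes +2 563 167 mm⁴
  top flange (beyond web): d = 59 mm → contributes +3 395 196 mm⁴
  bottom flange (beyond web): d = -59 mm → contributes +3 395 196 mm⁴
Total I = 9 353 559 mm⁴.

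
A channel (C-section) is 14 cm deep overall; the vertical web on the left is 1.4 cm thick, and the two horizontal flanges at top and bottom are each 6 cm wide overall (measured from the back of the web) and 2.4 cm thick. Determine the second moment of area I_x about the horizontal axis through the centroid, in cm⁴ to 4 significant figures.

I_x ≈ 1074 cm⁴

Split into non-overlapping primitives; take the origin at the lower-left of the bounding box.
Web: 1.4 × 14, A = 19.6 cm², y = 7 cm, Ī = 320.133 cm⁴.
Top flange (beyond web): 4.6 × 2.4, A = 11.04 cm², y = 12.8 cm, Ī = 5.2992 cm⁴.
Bottom flange (beyond web): 4.6 × 2.4, A = 11.04 cm², y = 1.2 cm, Ī = 5.2992 cm⁴.
By symmetry the centroid is at mid-height, ȳ = 7 cm.
Transfer each piece to the horizontal axis through the centroid using Ī + A·d² with d = y − 7:
  web: d = 0 cm → contributes +320.133 cm⁴
  top flange (beyond web): d = 5.8 cm → contributes +376.685 cm⁴
  bottom flange (beyond web): d = -5.8 cm → contributes +376.685 cm⁴
Total I = 1073.5 cm⁴.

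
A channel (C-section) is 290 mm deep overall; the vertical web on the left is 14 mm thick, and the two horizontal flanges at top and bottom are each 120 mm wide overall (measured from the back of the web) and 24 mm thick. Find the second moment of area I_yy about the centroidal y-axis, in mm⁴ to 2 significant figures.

I_yy ≈ 1.3 × 10⁷ mm⁴

Split into non-overlapping primitives; take the origin at the lower-left of the bounding box.
Web: 14 × 290, A = 4 060 mm², x = 7 mm, Ī = 66 313 mm⁴.
Top flange (beyond web): 106 × 24, A = 2 544 mm², x = 67 mm, Ī = 2 382 032 mm⁴.
Bottom flange (beyond web): 106 × 24, A = 2 544 mm², x = 67 mm, Ī = 2 382 032 mm⁴.
Centroid: x̄ = ΣA·x / ΣA = 40.37 mm.
Transfer each piece to the centroidal y-axis using Ī + A·d² with d = x − 40.37:
  web: d = -33.37 mm → contributes +4 587 687 mm⁴
  top flange (beyond web): d = 26.63 mm → contributes +4 185 961 mm⁴
  bottom flange (beyond web): d = 26.63 mm → contributes +4 185 961 mm⁴
Total I = 12 959 609 mm⁴.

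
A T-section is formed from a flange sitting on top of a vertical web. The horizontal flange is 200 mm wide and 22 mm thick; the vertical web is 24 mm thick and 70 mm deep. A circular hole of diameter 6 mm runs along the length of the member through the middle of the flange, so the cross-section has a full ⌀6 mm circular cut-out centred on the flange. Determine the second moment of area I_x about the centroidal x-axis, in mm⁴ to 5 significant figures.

I_x ≈ 3.4314 × 10⁶ mm⁴

Split into non-overlapping primitives; take the origin at the lower-left of the bounding box.
Flange: 200 × 22, A = 4 400 mm², y = 81 mm, Ī = 177466.7 mm⁴.
Web: 24 × 70, A = 1 680 mm², y = 35 mm, Ī = 686 000 mm⁴.
Hole (subtracted): ⌀6, A = 28.27433 mm², y = 81 mm, Ī = 63.61725 mm⁴.
Centroid: ȳ = ΣA·y / ΣA = 68.23009 mm.
Transfer each piece to the centroidal x-axis using Ī + A·d² with d = y − 68.23009:
  flange: d = 12.76991 mm → contributes +894977.5 mm⁴
  web: d = -33.23009 mm → contributes +2 541 121 mm⁴
  hole: d = 12.76991 mm → contributes −4674.331 mm⁴
Total I = 3 431 424 mm⁴.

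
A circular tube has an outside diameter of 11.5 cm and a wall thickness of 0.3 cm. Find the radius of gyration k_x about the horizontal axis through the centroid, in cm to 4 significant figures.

k_x ≈ 3.961 cm

Split into non-overlapping primitives; take the origin at the lower-left of the bounding box.
Outer circle: ⌀11.5, A = 103.869 cm², y = 5.75 cm, Ī = 858.541 cm⁴.
Bore (subtracted): ⌀10.9, A = 93.3132 cm², y = 5.75 cm, Ī = 692.909 cm⁴.
By symmetry the centroid is at mid-height, ȳ = 5.75 cm.
All pieces are centred on the horizontal axis through the centroid, so I = ΣĪ (holes subtracted) = 165.633 cm⁴.
Radius of gyration: k = √(I/A) = √(165.633 / 10.5558) = 3.96122 cm.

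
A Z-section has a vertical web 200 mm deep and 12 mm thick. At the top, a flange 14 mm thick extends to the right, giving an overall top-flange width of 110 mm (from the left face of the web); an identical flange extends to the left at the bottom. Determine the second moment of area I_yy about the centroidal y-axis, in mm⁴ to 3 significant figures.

I_yy ≈ 1.05 × 10⁷ mm⁴

Treat the section as a set of non-overlapping primitives; coordinates are from the bounding-box lower-left.
Web: 12 × 200, A = 2 400 mm², x = 104 mm, Ī = 28 800 mm⁴.
Top flange (beyond web): 98 × 14, A = 1 372 mm², x = 159 mm, Ī = 1 098 057 mm⁴.
Bottom flange (beyond web): 98 × 14, A = 1 372 mm², x = 49 mm, Ī = 1 098 057 mm⁴.
Centroid: x̄ = ΣA·x / ΣA = 104 mm.
Transfer each piece to the centroidal y-axis using Ī + A·d² with d = x − 104:
  web: d = 0 mm → contributes +28 800 mm⁴
  top flange (beyond web): d = 55 mm → contributes +5 248 357 mm⁴
  bottom flange (beyond web): d = -55 mm → contributes +5 248 357 mm⁴
Total I = 10 525 515 mm⁴.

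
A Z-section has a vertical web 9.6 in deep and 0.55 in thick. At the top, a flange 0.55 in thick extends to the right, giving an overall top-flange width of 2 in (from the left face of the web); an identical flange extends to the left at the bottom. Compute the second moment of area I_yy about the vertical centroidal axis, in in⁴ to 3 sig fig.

Break the section into simple shapes (no overlaps), measuring from the bottom-left corner of the bounding box.
Web: 0.55 × 9.6, A = 5.28 in², x = 1.725 in, Ī = 0.1331 in⁴.
Top flange (beyond web): 1.45 × 0.55, A = 0.7975 in², x = 2.725 in, Ī = 0.13973 in⁴.
Bottom flange (beyond web): 1.45 × 0.55, A = 0.7975 in², x = 0.725 in, Ī = 0.13973 in⁴.
Centroid: x̄ = ΣA·x / ΣA = 1.725 in.
Transfer each piece to the vertical centroidal axis using Ī + A·d² with d = x − 1.725:
  web: d = 0 in → contributes +0.1331 in⁴
  top flange (beyond web): d = 1 in → contributes +0.93723 in⁴
  bottom flange (beyond web): d = -1 in → contributes +0.93723 in⁴
Total I = 2.0076 in⁴.

I_yy ≈ 2.01 in⁴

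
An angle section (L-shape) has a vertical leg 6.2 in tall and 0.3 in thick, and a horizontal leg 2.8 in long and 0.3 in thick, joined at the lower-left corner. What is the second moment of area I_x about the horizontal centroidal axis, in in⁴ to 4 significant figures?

Split into non-overlapping primitives; take the origin at the lower-left of the bounding box.
Vertical leg: 0.3 × 6.2, A = 1.86 in², y = 3.1 in, Ī = 5.9582 in⁴.
Horizontal leg (remainder): 2.5 × 0.3, A = 0.75 in², y = 0.15 in, Ī = 0.005625 in⁴.
Centroid: ȳ = ΣA·y / ΣA = 2.2523 in.
Transfer each piece to the horizontal centroidal axis using Ī + A·d² with d = y − 2.2523:
  vertical leg: d = 0.847701 in → contributes +7.29479 in⁴
  horizontal leg (remainder): d = -2.1023 in → contributes +3.32037 in⁴
Total I = 10.6152 in⁴.

I_x ≈ 10.62 in⁴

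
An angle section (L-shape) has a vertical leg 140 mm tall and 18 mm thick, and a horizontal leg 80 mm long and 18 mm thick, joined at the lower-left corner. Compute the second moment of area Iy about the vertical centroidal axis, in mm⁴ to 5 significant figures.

Iy ≈ 1.6631 × 10⁶ mm⁴

Split into non-overlapping primitives; take the origin at the lower-left of the bounding box.
Vertical leg: 18 × 140, A = 2 520 mm², x = 9 mm, Ī = 68 040 mm⁴.
Horizontal leg (remainder): 62 × 18, A = 1 116 mm², x = 49 mm, Ī = 357 492 mm⁴.
Centroid: x̄ = ΣA·x / ΣA = 21.27723 mm.
Transfer each piece to the vertical centroidal axis using Ī + A·d² with d = x − 21.27723:
  vertical leg: d = -12.27723 mm → contributes +447880.4 mm⁴
  horizontal leg (remainder): d = 27.72277 mm → contributes +1 215 196 mm⁴
Total I = 1 663 077 mm⁴.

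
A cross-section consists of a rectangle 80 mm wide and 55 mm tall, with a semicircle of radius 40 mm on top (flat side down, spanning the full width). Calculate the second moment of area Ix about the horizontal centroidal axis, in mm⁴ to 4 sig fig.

Break the section into simple shapes (no overlaps), measuring from the bottom-left corner of the bounding box.
Rectangular body: 80 × 55, A = 4 400 mm², y = 27.5 mm, Ī = 1 109 167 mm⁴.
Semicircular cap: semicircle r = 40, A = 2513.27 mm², y = 71.9765 mm, Ī = 280 978 mm⁴.
Centroid: ȳ = ΣA·y / ΣA = 43.6691 mm.
Transfer each piece to the horizontal centroidal axis using Ī + A·d² with d = y − 43.6691:
  rectangular body: d = -16.1691 mm → contributes +2 259 508 mm⁴
  semicircular cap: d = 28.3074 mm → contributes +2 294 885 mm⁴
Total I = 4 554 392 mm⁴.

Ix ≈ 4.554 × 10⁶ mm⁴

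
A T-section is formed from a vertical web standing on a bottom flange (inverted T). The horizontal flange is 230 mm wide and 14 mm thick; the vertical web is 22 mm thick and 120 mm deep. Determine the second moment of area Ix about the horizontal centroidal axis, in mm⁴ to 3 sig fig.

Ix ≈ 9.73 × 10⁶ mm⁴

Split into non-overlapping primitives; take the origin at the lower-left of the bounding box.
Flange: 230 × 14, A = 3 220 mm², y = 7 mm, Ī = 52 593 mm⁴.
Web: 22 × 120, A = 2 640 mm², y = 74 mm, Ī = 3 168 000 mm⁴.
Centroid: ȳ = ΣA·y / ΣA = 37.184 mm.
Transfer each piece to the horizontal centroidal axis using Ī + A·d² with d = y − 37.184:
  flange: d = -30.184 mm → contributes +2 986 310 mm⁴
  web: d = 36.816 mm → contributes +6 746 245 mm⁴
Total I = 9 732 554 mm⁴.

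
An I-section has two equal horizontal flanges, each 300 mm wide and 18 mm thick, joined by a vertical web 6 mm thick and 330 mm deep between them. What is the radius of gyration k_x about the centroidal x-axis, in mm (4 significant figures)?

k_x ≈ 164.4 mm

Break the section into simple shapes (no overlaps), measuring from the bottom-left corner of the bounding box.
Bottom flange: 300 × 18, A = 5 400 mm², y = 9 mm, Ī = 145 800 mm⁴.
Web: 6 × 330, A = 1 980 mm², y = 183 mm, Ī = 17 968 500 mm⁴.
Top flange: 300 × 18, A = 5 400 mm², y = 357 mm, Ī = 145 800 mm⁴.
By symmetry the centroid is at mid-height, ȳ = 183 mm.
Transfer each piece to the centroidal x-axis using Ī + A·d² with d = y − 183:
  bottom flange: d = -174 mm → contributes +163 636 200 mm⁴
  web: d = 0 mm → contributes +17 968 500 mm⁴
  top flange: d = 174 mm → contributes +163 636 200 mm⁴
Total I = 345 240 900 mm⁴.
Radius of gyration: k = √(I/A) = √(345 240 900 / 12 780) = 164.36 mm.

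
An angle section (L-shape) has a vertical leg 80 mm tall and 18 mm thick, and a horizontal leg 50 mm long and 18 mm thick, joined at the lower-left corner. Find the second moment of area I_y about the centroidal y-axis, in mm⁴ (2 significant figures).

I_y ≈ 3.5 × 10⁵ mm⁴

Break the section into simple shapes (no overlaps), measuring from the bottom-left corner of the bounding box.
Vertical leg: 18 × 80, A = 1 440 mm², x = 9 mm, Ī = 38 880 mm⁴.
Horizontal leg (remainder): 32 × 18, A = 576 mm², x = 34 mm, Ī = 49 152 mm⁴.
Centroid: x̄ = ΣA·x / ΣA = 16.14 mm.
Transfer each piece to the centroidal y-axis using Ī + A·d² with d = x − 16.14:
  vertical leg: d = -7.143 mm → contributes +112 349 mm⁴
  horizontal leg (remainder): d = 17.86 mm → contributes +232 825 mm⁴
Total I = 345 175 mm⁴.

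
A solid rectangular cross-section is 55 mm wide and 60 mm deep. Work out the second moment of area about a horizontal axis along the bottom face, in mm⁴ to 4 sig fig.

The section: 55 × 60, A = 3 300 mm², y = 30 mm, Ī = 990 000 mm⁴.
Transfer it to the bottom edge using Ī + A·d² with d = y − 0:
  the section: d = 30 mm → contributes +3 960 000 mm⁴
Total I = 3 960 000 mm⁴.

I_base ≈ 3.960 × 10⁶ mm⁴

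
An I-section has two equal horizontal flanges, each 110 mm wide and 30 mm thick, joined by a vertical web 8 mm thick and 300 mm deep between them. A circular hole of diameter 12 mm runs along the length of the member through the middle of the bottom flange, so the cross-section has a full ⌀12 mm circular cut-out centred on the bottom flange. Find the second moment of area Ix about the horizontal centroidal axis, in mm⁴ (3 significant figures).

Ix ≈ 1.95 × 10⁸ mm⁴

Treat the section as a set of non-overlapping primitives; coordinates are from the bounding-box lower-left.
Bottom flange: 110 × 30, A = 3 300 mm², y = 15 mm, Ī = 247 500 mm⁴.
Web: 8 × 300, A = 2 400 mm², y = 180 mm, Ī = 18 000 000 mm⁴.
Top flange: 110 × 30, A = 3 300 mm², y = 345 mm, Ī = 247 500 mm⁴.
Hole (subtracted): ⌀12, A = 113.1 mm², y = 15 mm, Ī = 1017.9 mm⁴.
Centroid: ȳ = ΣA·y / ΣA = 182.1 mm.
Transfer each piece to the horizontal centroidal axis using Ī + A·d² with d = y − 182.1:
  bottom flange: d = -167.1 mm → contributes +92 391 275 mm⁴
  web: d = -2.0998 mm → contributes +18 010 582 mm⁴
  top flange: d = 162.9 mm → contributes +87 817 827 mm⁴
  hole: d = -167.1 mm → contributes −3 158 962 mm⁴
Total I = 195 060 722 mm⁴.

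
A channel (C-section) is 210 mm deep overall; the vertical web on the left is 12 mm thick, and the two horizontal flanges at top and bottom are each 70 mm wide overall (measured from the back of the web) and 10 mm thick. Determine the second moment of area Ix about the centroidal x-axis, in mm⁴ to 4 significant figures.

Break the section into simple shapes (no overlaps), measuring from the bottom-left corner of the bounding box.
Web: 12 × 210, A = 2 520 mm², y = 105 mm, Ī = 9 261 000 mm⁴.
Top flange (beyond web): 58 × 10, A = 580 mm², y = 205 mm, Ī = 4833.33 mm⁴.
Bottom flange (beyond web): 58 × 10, A = 580 mm², y = 5 mm, Ī = 4833.33 mm⁴.
By symmetry the centroid is at mid-height, ȳ = 105 mm.
Transfer each piece to the centroidal x-axis using Ī + A·d² with d = y − 105:
  web: d = 0 mm → contributes +9 261 000 mm⁴
  top flange (beyond web): d = 100 mm → contributes +5 804 833 mm⁴
  bottom flange (beyond web): d = -100 mm → contributes +5 804 833 mm⁴
Total I = 20 870 667 mm⁴.

Ix ≈ 2.087 × 10⁷ mm⁴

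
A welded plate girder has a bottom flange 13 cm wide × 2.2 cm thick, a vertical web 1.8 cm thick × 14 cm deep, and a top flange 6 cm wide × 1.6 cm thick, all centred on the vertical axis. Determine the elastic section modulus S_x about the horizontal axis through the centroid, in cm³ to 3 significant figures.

S_x ≈ 226 cm³

Decompose the section into non-overlapping parts with the origin at the bottom-left of its bounding rectangle.
Bottom plate: 13 × 2.2, A = 28.6 cm², y = 1.1 cm, Ī = 11.535 cm⁴.
Web plate: 1.8 × 14, A = 25.2 cm², y = 9.2 cm, Ī = 411.6 cm⁴.
Top plate: 6 × 1.6, A = 9.6 cm², y = 17 cm, Ī = 2.048 cm⁴.
Centroid: ȳ = ΣA·y / ΣA = 6.7271 cm.
Transfer each piece to the horizontal axis through the centroid using Ī + A·d² with d = y − 6.7271:
  bottom plate: d = -5.6271 cm → contributes +917.14 cm⁴
  web plate: d = 2.4729 cm → contributes +565.7 cm⁴
  top plate: d = 10.273 cm → contributes +1015.2 cm⁴
Total I = 2 498 cm⁴.
Extreme fibre distance c = 11.073 cm; S = I/c = 225.6 cm³.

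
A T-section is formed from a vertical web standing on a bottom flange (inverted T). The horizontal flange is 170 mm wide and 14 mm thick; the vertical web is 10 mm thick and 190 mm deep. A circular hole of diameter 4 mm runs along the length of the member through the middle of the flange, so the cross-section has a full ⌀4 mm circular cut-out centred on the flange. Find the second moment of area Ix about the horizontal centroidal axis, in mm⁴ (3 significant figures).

Split into non-overlapping primitives; take the origin at the lower-left of the bounding box.
Flange: 170 × 14, A = 2 380 mm², y = 7 mm, Ī = 38 873 mm⁴.
Web: 10 × 190, A = 1 900 mm², y = 109 mm, Ī = 5 715 833 mm⁴.
Hole (subtracted): ⌀4, A = 12.566 mm², y = 7 mm, Ī = 12.566 mm⁴.
Centroid: ȳ = ΣA·y / ΣA = 52.414 mm.
Transfer each piece to the horizontal centroidal axis using Ī + A·d² with d = y − 52.414:
  flange: d = -45.414 mm → contributes +4 947 398 mm⁴
  web: d = 56.586 mm → contributes +11 799 649 mm⁴
  hole: d = -45.414 mm → contributes −25 930 mm⁴
Total I = 16 721 117 mm⁴.

Ix ≈ 1.67 × 10⁷ mm⁴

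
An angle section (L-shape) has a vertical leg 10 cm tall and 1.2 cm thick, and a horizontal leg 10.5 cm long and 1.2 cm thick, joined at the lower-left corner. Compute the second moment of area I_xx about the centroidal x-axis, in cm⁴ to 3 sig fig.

I_xx ≈ 213 cm⁴

Treat the section as a set of non-overlapping primitives; coordinates are from the bounding-box lower-left.
Vertical leg: 1.2 × 10, A = 12 cm², y = 5 cm, Ī = 100 cm⁴.
Horizontal leg (remainder): 9.3 × 1.2, A = 11.16 cm², y = 0.6 cm, Ī = 1.3392 cm⁴.
Centroid: ȳ = ΣA·y / ΣA = 2.8798 cm.
Transfer each piece to the centroidal x-axis using Ī + A·d² with d = y − 2.8798:
  vertical leg: d = 2.1202 cm → contributes +153.94 cm⁴
  horizontal leg (remainder): d = -2.2798 cm → contributes +59.343 cm⁴
Total I = 213.29 cm⁴.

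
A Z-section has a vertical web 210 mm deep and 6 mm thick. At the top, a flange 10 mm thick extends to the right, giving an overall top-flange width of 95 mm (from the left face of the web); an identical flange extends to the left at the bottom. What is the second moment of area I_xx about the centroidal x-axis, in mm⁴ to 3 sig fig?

Split into non-overlapping primitives; take the origin at the lower-left of the bounding box.
Web: 6 × 210, A = 1 260 mm², y = 105 mm, Ī = 4 630 500 mm⁴.
Top flange (beyond web): 89 × 10, A = 890 mm², y = 205 mm, Ī = 7416.7 mm⁴.
Bottom flange (beyond web): 89 × 10, A = 890 mm², y = 5 mm, Ī = 7416.7 mm⁴.
Centroid: ȳ = ΣA·y / ΣA = 105 mm.
Transfer each piece to the centroidal x-axis using Ī + A·d² with d = y − 105:
  web: d = 0 mm → contributes +4 630 500 mm⁴
  top flange (beyond web): d = 100 mm → contributes +8 907 417 mm⁴
  bottom flange (beyond web): d = -100 mm → contributes +8 907 417 mm⁴
Total I = 22 445 333 mm⁴.

I_xx ≈ 2.24 × 10⁷ mm⁴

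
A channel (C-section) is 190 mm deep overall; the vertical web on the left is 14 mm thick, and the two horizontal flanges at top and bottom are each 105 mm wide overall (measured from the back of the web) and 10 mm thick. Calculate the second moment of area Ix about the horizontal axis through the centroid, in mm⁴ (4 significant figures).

Ix ≈ 2.276 × 10⁷ mm⁴

Split into non-overlapping primitives; take the origin at the lower-left of the bounding box.
Web: 14 × 190, A = 2 660 mm², y = 95 mm, Ī = 8 002 167 mm⁴.
Top flange (beyond web): 91 × 10, A = 910 mm², y = 185 mm, Ī = 7583.33 mm⁴.
Bottom flange (beyond web): 91 × 10, A = 910 mm², y = 5 mm, Ī = 7583.33 mm⁴.
By symmetry the centroid is at mid-height, ȳ = 95 mm.
Transfer each piece to the horizontal axis through the centroid using Ī + A·d² with d = y − 95:
  web: d = 0 mm → contributes +8 002 167 mm⁴
  top flange (beyond web): d = 90 mm → contributes +7 378 583 mm⁴
  bottom flange (beyond web): d = -90 mm → contributes +7 378 583 mm⁴
Total I = 22 759 333 mm⁴.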